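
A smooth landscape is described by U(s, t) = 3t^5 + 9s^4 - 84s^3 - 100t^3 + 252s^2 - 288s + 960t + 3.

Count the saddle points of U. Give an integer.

6

U separates as a function of s plus a function of t, so ∇U=0 decouples.
∂U/∂s = 36(s - 4)(s - 2)(s - 1) = 0 at s ∈ {1, 2, 4}; ∂U/∂t = 15(t - 4)(t - 2)(t + 2)(t + 4) = 0 at t ∈ {-4, -2, 2, 4}.
The Hessian is diagonal: diag(U_ss, U_tt). Second derivatives: U_ss(1)=108, U_ss(2)=-72, U_ss(4)=216; U_tt(-4)=-1440, U_tt(-2)=720, U_tt(2)=-720, U_tt(4)=1440.
Saddle points occur where the two diagonal entries have opposite signs: (1, -4), (1, 2), (2, -2), (2, 4), (4, -4), (4, 2). Count: 6.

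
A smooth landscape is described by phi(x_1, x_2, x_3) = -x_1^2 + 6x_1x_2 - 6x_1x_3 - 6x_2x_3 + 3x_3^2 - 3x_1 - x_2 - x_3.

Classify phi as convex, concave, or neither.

phi is quadratic, so its Hessian is the constant matrix H = [[-2, 6, -6], [6, 0, -6], [-6, -6, 6]].
Leading principal minors: -2, -36, 288.
Neither pattern holds ⇒ H is indefinite ⇒ neither convex nor concave.

neither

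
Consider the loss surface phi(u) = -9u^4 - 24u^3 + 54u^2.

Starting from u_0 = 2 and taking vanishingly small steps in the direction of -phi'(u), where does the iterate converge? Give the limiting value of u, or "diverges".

diverges

phi'(u) = -36u(u - 1)(u + 3), so phi'(2) = -360.
Gradient descent moves in the -phi' direction, i.e. u is increasing.
There is no critical point above u=2, and phi' keeps the same sign, so the iterate runs off to +∞.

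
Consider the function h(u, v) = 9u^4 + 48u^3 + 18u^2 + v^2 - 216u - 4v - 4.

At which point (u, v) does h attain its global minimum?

(1, 2)

h(u,v) separates as P(u) + Q(v) − 4, so its minimum is min P + min Q − 4.
P'(u) = 36(u - 1)(u + 2)(u + 3) vanishes at u ∈ {-3, -2, 1}; Q'(v) = 2v - 4 vanishes at v ∈ {2}.
Local minima of P (where P''>0): P(-3)=243, P(1)=-141. Local minima of Q: Q(2)=-4.
So the global minimum of h is P(1) + Q(2) − 4 = -141 − 4 − 4 = -149, attained at (1, 2).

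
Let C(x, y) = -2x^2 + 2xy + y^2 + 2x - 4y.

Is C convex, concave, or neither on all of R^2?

neither

C is quadratic, so its Hessian is the constant matrix H = [[-4, 2], [2, 2]].
det(H) = -12, tr(H) = -2.
det(H) < 0, so H is indefinite: neither convex nor concave.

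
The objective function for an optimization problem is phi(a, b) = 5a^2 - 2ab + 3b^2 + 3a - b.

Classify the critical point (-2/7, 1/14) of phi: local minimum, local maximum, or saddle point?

The Hessian of phi is constant: H = [[10, -2], [-2, 6]].
det(H) = 10·6 − (-2)² = 56.
det(H) > 0 and tr(H) = 16 > 0, so H is positive definite and the point is a local minimum.

local minimum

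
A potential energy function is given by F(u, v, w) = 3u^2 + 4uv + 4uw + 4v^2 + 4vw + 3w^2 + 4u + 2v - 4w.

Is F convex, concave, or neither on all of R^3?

convex

F is quadratic, so its Hessian is the constant matrix H = [[6, 4, 4], [4, 8, 4], [4, 4, 6]].
Leading principal minors: 6, 32, 96.
All positive ⇒ H ≻ 0 ⇒ convex.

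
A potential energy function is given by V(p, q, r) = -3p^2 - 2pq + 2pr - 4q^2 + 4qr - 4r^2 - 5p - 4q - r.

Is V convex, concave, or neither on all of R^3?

V is quadratic, so its Hessian is the constant matrix H = [[-6, -2, 2], [-2, -8, 4], [2, 4, -8]].
Leading principal minors: -6, 44, -256.
Signs alternate −, +, − ⇒ H ≺ 0 ⇒ concave.

concave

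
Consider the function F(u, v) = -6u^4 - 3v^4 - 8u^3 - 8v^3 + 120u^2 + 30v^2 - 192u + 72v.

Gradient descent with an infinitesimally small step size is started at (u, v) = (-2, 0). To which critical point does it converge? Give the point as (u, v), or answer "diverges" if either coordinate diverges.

F is separable, so gradient descent decouples: u follows -∂F/∂u, v follows -∂F/∂v.
∂F/∂u = -24(u - 2)(u - 1)(u + 4); at u=-2 this is -576, so u increases.
∂F/∂v = -12(v - 2)(v + 1)(v + 3); at v=0 this is 72, so v decreases.
u converges to its nearest critical value 1 (a local min of the u-part); v converges to -1. The iterate converges to (1, -1).

(1, -1)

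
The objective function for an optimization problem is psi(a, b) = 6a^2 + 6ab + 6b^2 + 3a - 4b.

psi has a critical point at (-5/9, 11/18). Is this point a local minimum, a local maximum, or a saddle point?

The Hessian of psi is constant: H = [[12, 6], [6, 12]].
det(H) = 12·12 − 6² = 108.
det(H) > 0 and tr(H) = 24 > 0, so H is positive definite and the point is a local minimum.

local minimum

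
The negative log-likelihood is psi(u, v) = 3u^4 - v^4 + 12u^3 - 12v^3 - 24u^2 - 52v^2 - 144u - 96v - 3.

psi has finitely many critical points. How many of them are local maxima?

2

psi separates as a function of u plus a function of v, so ∇psi=0 decouples.
∂psi/∂u = 12(u - 2)(u + 2)(u + 3) = 0 at u ∈ {-3, -2, 2}; ∂psi/∂v = -4(v + 2)(v + 3)(v + 4) = 0 at v ∈ {-4, -3, -2}.
The Hessian is diagonal: diag(psi_uu, psi_vv). Second derivatives: psi_uu(-3)=60, psi_uu(-2)=-48, psi_uu(2)=240; psi_vv(-4)=-8, psi_vv(-3)=4, psi_vv(-2)=-8.
Local maxima occur where both diagonal entries negative: (-2, -4), (-2, -2). Count: 2.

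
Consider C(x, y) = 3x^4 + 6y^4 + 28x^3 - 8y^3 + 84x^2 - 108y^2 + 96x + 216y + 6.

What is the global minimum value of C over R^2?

C(x,y) separates as P(x) + Q(y) + 6, so its minimum is min P + min Q + 6.
P'(x) = 12(x + 1)(x + 2)(x + 4) vanishes at x ∈ {-4, -2, -1}; Q'(y) = 24(y - 3)(y - 1)(y + 3) vanishes at y ∈ {-3, 1, 3}.
Local minima of P (where P''>0): P(-4)=-64, P(-1)=-37. Local minima of Q: Q(-3)=-918, Q(3)=-54.
So the global minimum of C is P(-4) + Q(-3) + 6 = -64 − 918 + 6 = -976, attained at (-4, -3).

-976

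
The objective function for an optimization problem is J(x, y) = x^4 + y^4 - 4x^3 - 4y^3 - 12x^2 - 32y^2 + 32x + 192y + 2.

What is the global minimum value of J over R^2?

J(x,y) separates as P(x) + Q(y) + 2, so its minimum is min P + min Q + 2.
P'(x) = 4(x - 4)(x - 1)(x + 2) vanishes at x ∈ {-2, 1, 4}; Q'(y) = 4(y - 4)(y - 3)(y + 4) vanishes at y ∈ {-4, 3, 4}.
Local minima of P (where P''>0): P(-2)=-64, P(4)=-64. Local minima of Q: Q(-4)=-768, Q(4)=256.
So the global minimum of J is P(-2) + Q(-4) + 2 = -64 − 768 + 2 = -830, attained at (-2, -4).

-830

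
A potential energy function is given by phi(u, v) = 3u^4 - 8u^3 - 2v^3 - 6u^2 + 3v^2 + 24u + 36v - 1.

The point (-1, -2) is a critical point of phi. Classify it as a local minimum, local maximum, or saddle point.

The mixed partial ∂²phi/∂u∂v is 0, so the Hessian at any point is diag(phi_uu, phi_vv) = diag(12(3u^2 - 4u - 1), 6(-2v + 1)).
At (-1, -2): H = diag(72, 30).
Both eigenvalues are positive, so H is positive definite: a local minimum.

local minimum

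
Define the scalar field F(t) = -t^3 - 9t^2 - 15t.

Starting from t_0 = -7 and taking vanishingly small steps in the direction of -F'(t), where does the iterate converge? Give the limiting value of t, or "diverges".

-5

F'(t) = -3(t + 1)(t + 5), so F'(-7) = -36.
Gradient descent moves in the -F' direction, i.e. t is increasing.
The nearest critical point in that direction is t = -5, where F'' = 12 > 0 (a local minimum). The iterate converges there.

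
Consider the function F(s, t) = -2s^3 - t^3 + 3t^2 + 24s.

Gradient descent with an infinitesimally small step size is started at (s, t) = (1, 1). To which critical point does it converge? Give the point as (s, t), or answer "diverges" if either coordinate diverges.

(-2, 0)

F is separable, so gradient descent decouples: s follows -∂F/∂s, t follows -∂F/∂t.
∂F/∂s = -6(s - 2)(s + 2); at s=1 this is 18, so s decreases.
∂F/∂t = -3t(t - 2); at t=1 this is 3, so t decreases.
s converges to its nearest critical value -2 (a local min of the s-part); t converges to 0. The iterate converges to (-2, 0).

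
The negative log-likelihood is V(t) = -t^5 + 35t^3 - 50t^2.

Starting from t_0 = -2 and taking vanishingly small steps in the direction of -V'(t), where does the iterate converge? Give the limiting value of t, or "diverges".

V'(t) = -5t(t - 4)(t - 1)(t + 5), so V'(-2) = 540.
Gradient descent moves in the -V' direction, i.e. t is decreasing.
The nearest critical point in that direction is t = -5, where V'' = 1350 > 0 (a local minimum). The iterate converges there.

-5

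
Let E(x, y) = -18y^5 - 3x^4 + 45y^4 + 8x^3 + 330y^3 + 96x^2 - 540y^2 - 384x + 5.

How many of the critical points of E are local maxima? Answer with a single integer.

E separates as a function of x plus a function of y, so ∇E=0 decouples.
∂E/∂x = -12(x - 4)(x - 2)(x + 4) = 0 at x ∈ {-4, 2, 4}; ∂E/∂y = -90y(y - 4)(y - 1)(y + 3) = 0 at y ∈ {-3, 0, 1, 4}.
The Hessian is diagonal: diag(E_xx, E_yy). Second derivatives: E_xx(-4)=-576, E_xx(2)=144, E_xx(4)=-192; E_yy(-3)=7560, E_yy(0)=-1080, E_yy(1)=1080, E_yy(4)=-7560.
Local maxima occur where both diagonal entries negative: (-4, 0), (-4, 4), (4, 0), (4, 4). Count: 4.

4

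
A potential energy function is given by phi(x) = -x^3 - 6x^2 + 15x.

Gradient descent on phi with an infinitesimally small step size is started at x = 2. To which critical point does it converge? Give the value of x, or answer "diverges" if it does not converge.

diverges

phi'(x) = -3(x - 1)(x + 5), so phi'(2) = -21.
Gradient descent moves in the -phi' direction, i.e. x is increasing.
There is no critical point above x=2, and phi' keeps the same sign, so the iterate runs off to +∞.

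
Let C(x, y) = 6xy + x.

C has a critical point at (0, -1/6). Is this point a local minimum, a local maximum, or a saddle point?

The Hessian of C is constant: H = [[0, 6], [6, 0]].
det(H) = 0·0 − 6² = -36.
Since det(H) < 0, H is indefinite and the critical point is a saddle point.

saddle point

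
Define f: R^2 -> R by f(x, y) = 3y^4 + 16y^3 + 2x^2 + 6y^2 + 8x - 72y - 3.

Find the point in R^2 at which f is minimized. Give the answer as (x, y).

(-2, 1)

f(x,y) separates as P(x) + Q(y) − 3, so its minimum is min P + min Q − 3.
P'(x) = 4x + 8 vanishes at x ∈ {-2}; Q'(y) = 12(y - 1)(y + 2)(y + 3) vanishes at y ∈ {-3, -2, 1}.
Local minima of P (where P''>0): P(-2)=-8. Local minima of Q: Q(-3)=81, Q(1)=-47.
So the global minimum of f is P(-2) + Q(1) − 3 = -8 − 47 − 3 = -58, attained at (-2, 1).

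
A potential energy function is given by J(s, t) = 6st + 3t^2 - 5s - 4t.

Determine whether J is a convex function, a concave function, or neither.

J is quadratic, so its Hessian is the constant matrix H = [[0, 6], [6, 6]].
det(H) = -36, tr(H) = 6.
det(H) < 0, so H is indefinite: neither convex nor concave.

neither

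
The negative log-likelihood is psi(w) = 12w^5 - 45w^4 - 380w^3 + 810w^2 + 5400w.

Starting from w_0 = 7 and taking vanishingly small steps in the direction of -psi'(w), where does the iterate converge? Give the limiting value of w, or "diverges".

psi'(w) = 60(w - 5)(w - 3)(w + 2)(w + 3), so psi'(7) = 43200.
Gradient descent moves in the -psi' direction, i.e. w is decreasing.
The nearest critical point in that direction is w = 5, where psi'' = 6720 > 0 (a local minimum). The iterate converges there.

5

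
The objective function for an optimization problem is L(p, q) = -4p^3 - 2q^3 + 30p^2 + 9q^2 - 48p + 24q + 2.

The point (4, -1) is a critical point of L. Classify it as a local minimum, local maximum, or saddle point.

The mixed partial ∂²L/∂p∂q is 0, so the Hessian at any point is diag(L_pp, L_qq) = diag(12(-2p + 5), 6(-2q + 3)).
At (4, -1): H = diag(-36, 30).
The eigenvalues have opposite signs, so H is indefinite: a saddle point.

saddle point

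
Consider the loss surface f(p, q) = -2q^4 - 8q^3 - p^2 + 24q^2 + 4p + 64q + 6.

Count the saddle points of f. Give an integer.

f separates as a function of p plus a function of q, so ∇f=0 decouples.
∂f/∂p = -2(p - 2) = 0 at p ∈ {2}; ∂f/∂q = -8(q - 2)(q + 1)(q + 4) = 0 at q ∈ {-4, -1, 2}.
The Hessian is diagonal: diag(f_pp, f_qq). Second derivatives: f_pp(2)=-2; f_qq(-4)=-144, f_qq(-1)=72, f_qq(2)=-144.
Saddle points occur where the two diagonal entries have opposite signs: (2, -1). Count: 1.

1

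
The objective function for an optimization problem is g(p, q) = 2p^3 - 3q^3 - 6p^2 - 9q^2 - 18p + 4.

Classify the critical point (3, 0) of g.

saddle point

The mixed partial ∂²g/∂p∂q is 0, so the Hessian at any point is diag(g_pp, g_qq) = diag(12(p - 1), -18(q + 1)).
At (3, 0): H = diag(24, -18).
The eigenvalues have opposite signs, so H is indefinite: a saddle point.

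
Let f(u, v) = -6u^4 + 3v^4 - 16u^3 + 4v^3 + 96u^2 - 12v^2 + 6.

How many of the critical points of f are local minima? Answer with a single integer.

f separates as a function of u plus a function of v, so ∇f=0 decouples.
∂f/∂u = -24u(u - 2)(u + 4) = 0 at u ∈ {-4, 0, 2}; ∂f/∂v = 12v(v - 1)(v + 2) = 0 at v ∈ {-2, 0, 1}.
The Hessian is diagonal: diag(f_uu, f_vv). Second derivatives: f_uu(-4)=-576, f_uu(0)=192, f_uu(2)=-288; f_vv(-2)=72, f_vv(0)=-24, f_vv(1)=36.
Local minima occur where both diagonal entries positive: (0, -2), (0, 1). Count: 2.

2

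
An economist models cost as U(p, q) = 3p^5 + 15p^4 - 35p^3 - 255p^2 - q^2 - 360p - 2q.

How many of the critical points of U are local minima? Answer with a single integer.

U separates as a function of p plus a function of q, so ∇U=0 decouples.
∂U/∂p = 15(p - 3)(p + 1)(p + 2)(p + 4) = 0 at p ∈ {-4, -2, -1, 3}; ∂U/∂q = -2(q + 1) = 0 at q ∈ {-1}.
The Hessian is diagonal: diag(U_pp, U_qq). Second derivatives: U_pp(-4)=-630, U_pp(-2)=150, U_pp(-1)=-180, U_pp(3)=2100; U_qq(-1)=-2.
Local minima occur where both diagonal entries positive: none. Count: 0.

0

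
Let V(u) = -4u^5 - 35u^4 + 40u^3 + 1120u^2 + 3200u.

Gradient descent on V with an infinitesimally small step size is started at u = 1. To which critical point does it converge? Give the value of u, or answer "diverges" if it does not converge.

V'(u) = -20(u - 4)(u + 2)(u + 4)(u + 5), so V'(1) = 5400.
Gradient descent moves in the -V' direction, i.e. u is decreasing.
The nearest critical point in that direction is u = -2, where V'' = 720 > 0 (a local minimum). The iterate converges there.

-2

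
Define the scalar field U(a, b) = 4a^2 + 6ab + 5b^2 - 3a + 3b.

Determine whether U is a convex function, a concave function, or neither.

convex

U is quadratic, so its Hessian is the constant matrix H = [[8, 6], [6, 10]].
det(H) = 44, tr(H) = 18.
det(H) > 0 and tr(H) > 0, so H is positive definite everywhere: convex.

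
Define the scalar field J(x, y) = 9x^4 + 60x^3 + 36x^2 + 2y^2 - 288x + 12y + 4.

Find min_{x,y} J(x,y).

J(x,y) separates as P(x) + Q(y) + 4, so its minimum is min P + min Q + 4.
P'(x) = 36(x - 1)(x + 2)(x + 4) vanishes at x ∈ {-4, -2, 1}; Q'(y) = 4y + 12 vanishes at y ∈ {-3}.
Local minima of P (where P''>0): P(-4)=192, P(1)=-183. Local minima of Q: Q(-3)=-18.
So the global minimum of J is P(1) + Q(-3) + 4 = -183 − 18 + 4 = -197, attained at (1, -3).

-197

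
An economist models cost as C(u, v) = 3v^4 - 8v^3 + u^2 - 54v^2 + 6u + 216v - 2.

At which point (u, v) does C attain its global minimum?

C(u,v) separates as P(u) + Q(v) − 2, so its minimum is min P + min Q − 2.
P'(u) = 2u + 6 vanishes at u ∈ {-3}; Q'(v) = 12(v - 3)(v - 2)(v + 3) vanishes at v ∈ {-3, 2, 3}.
Local minima of P (where P''>0): P(-3)=-9. Local minima of Q: Q(-3)=-675, Q(3)=189.
So the global minimum of C is P(-3) + Q(-3) − 2 = -9 − 675 − 2 = -686, attained at (-3, -3).

(-3, -3)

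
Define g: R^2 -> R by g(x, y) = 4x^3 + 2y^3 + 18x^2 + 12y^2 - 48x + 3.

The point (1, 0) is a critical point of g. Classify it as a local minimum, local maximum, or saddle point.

The mixed partial ∂²g/∂x∂y is 0, so the Hessian at any point is diag(g_xx, g_yy) = diag(12(2x + 3), 12(y + 2)).
At (1, 0): H = diag(60, 24).
Both eigenvalues are positive, so H is positive definite: a local minimum.

local minimum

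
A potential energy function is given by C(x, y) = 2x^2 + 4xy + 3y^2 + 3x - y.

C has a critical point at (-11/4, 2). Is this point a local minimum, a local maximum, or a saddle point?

The Hessian of C is constant: H = [[4, 4], [4, 6]].
det(H) = 4·6 − 4² = 8.
det(H) > 0 and tr(H) = 10 > 0, so H is positive definite and the point is a local minimum.

local minimum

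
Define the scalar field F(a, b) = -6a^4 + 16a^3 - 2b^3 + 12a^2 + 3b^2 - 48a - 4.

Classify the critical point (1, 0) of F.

local minimum

The mixed partial ∂²F/∂a∂b is 0, so the Hessian at any point is diag(F_aa, F_bb) = diag(24(-3a^2 + 4a + 1), 6(-2b + 1)).
At (1, 0): H = diag(48, 6).
Both eigenvalues are positive, so H is positive definite: a local minimum.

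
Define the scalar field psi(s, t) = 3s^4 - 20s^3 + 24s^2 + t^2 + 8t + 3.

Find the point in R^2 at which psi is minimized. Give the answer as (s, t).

psi(s,t) separates as P(s) + Q(t) + 3, so its minimum is min P + min Q + 3.
P'(s) = 12s(s - 4)(s - 1) vanishes at s ∈ {0, 1, 4}; Q'(t) = 2(t + 4) vanishes at t ∈ {-4}.
Local minima of P (where P''>0): P(0)=0, P(4)=-128. Local minima of Q: Q(-4)=-16.
So the global minimum of psi is P(4) + Q(-4) + 3 = -128 − 16 + 3 = -141, attained at (4, -4).

(4, -4)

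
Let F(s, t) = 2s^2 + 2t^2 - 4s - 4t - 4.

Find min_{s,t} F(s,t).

-8

F(s,t) separates as P(s) + Q(t) − 4, so its minimum is min P + min Q − 4.
P'(s) = 4s - 4 vanishes at s ∈ {1}; Q'(t) = 4(t - 1) vanishes at t ∈ {1}.
Local minima of P (where P''>0): P(1)=-2. Local minima of Q: Q(1)=-2.
So the global minimum of F is P(1) + Q(1) − 4 = -2 − 2 − 4 = -8, attained at (1, 1).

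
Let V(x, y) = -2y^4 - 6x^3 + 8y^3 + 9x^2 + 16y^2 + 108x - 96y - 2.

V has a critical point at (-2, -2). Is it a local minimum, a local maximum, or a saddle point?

saddle point

The mixed partial ∂²V/∂x∂y is 0, so the Hessian at any point is diag(V_xx, V_yy) = diag(18(-2x + 1), 8(-3y^2 + 6y + 4)).
At (-2, -2): H = diag(90, -160).
The eigenvalues have opposite signs, so H is indefinite: a saddle point.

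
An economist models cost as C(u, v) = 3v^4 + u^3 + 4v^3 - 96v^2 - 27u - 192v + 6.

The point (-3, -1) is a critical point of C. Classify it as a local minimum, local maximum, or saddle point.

The mixed partial ∂²C/∂u∂v is 0, so the Hessian at any point is diag(C_uu, C_vv) = diag(6u, 12(3v^2 + 2v - 16)).
At (-3, -1): H = diag(-18, -180).
Both eigenvalues are negative, so H is negative definite: a local maximum.

local maximum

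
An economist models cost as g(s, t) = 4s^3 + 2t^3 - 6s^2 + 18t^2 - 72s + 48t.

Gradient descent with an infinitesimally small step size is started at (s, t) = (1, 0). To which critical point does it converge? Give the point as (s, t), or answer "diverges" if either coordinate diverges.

g is separable, so gradient descent decouples: s follows -∂g/∂s, t follows -∂g/∂t.
∂g/∂s = 12(s - 3)(s + 2); at s=1 this is -72, so s increases.
∂g/∂t = 6(t + 2)(t + 4); at t=0 this is 48, so t decreases.
s converges to its nearest critical value 3 (a local min of the s-part); t converges to -2. The iterate converges to (3, -2).

(3, -2)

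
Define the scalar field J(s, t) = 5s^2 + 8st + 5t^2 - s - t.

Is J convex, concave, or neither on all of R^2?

convex

J is quadratic, so its Hessian is the constant matrix H = [[10, 8], [8, 10]].
det(H) = 36, tr(H) = 20.
det(H) > 0 and tr(H) > 0, so H is positive definite everywhere: convex.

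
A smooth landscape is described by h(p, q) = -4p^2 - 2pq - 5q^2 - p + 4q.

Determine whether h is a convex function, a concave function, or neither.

concave

h is quadratic, so its Hessian is the constant matrix H = [[-8, -2], [-2, -10]].
det(H) = 76, tr(H) = -18.
det(H) > 0 and tr(H) < 0, so H is negative definite everywhere: concave.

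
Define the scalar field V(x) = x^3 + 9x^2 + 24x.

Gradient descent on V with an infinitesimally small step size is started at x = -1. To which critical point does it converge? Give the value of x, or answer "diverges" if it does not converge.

V'(x) = 3(x + 2)(x + 4), so V'(-1) = 9.
Gradient descent moves in the -V' direction, i.e. x is decreasing.
The nearest critical point in that direction is x = -2, where V'' = 6 > 0 (a local minimum). The iterate converges there.

-2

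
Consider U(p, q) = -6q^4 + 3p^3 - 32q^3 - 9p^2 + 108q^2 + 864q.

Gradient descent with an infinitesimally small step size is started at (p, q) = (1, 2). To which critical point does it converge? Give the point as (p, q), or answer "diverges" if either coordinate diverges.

(2, -3)

U is separable, so gradient descent decouples: p follows -∂U/∂p, q follows -∂U/∂q.
∂U/∂p = 9p(p - 2); at p=1 this is -9, so p increases.
∂U/∂q = -24(q - 3)(q + 3)(q + 4); at q=2 this is 720, so q decreases.
p converges to its nearest critical value 2 (a local min of the p-part); q converges to -3. The iterate converges to (2, -3).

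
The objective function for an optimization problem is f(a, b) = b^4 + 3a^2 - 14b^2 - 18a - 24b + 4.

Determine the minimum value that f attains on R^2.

f(a,b) separates as P(a) + Q(b) + 4, so its minimum is min P + min Q + 4.
P'(a) = 6a - 18 vanishes at a ∈ {3}; Q'(b) = 4(b - 3)(b + 1)(b + 2) vanishes at b ∈ {-2, -1, 3}.
Local minima of P (where P''>0): P(3)=-27. Local minima of Q: Q(-2)=8, Q(3)=-117.
So the global minimum of f is P(3) + Q(3) + 4 = -27 − 117 + 4 = -140, attained at (3, 3).

-140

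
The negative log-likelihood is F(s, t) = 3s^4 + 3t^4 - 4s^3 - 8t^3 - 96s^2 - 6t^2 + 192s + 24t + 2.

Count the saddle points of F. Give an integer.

4

F separates as a function of s plus a function of t, so ∇F=0 decouples.
∂F/∂s = 12(s - 4)(s - 1)(s + 4) = 0 at s ∈ {-4, 1, 4}; ∂F/∂t = 12(t - 2)(t - 1)(t + 1) = 0 at t ∈ {-1, 1, 2}.
The Hessian is diagonal: diag(F_ss, F_tt). Second derivatives: F_ss(-4)=480, F_ss(1)=-180, F_ss(4)=288; F_tt(-1)=72, F_tt(1)=-24, F_tt(2)=36.
Saddle points occur where the two diagonal entries have opposite signs: (-4, 1), (1, -1), (1, 2), (4, 1). Count: 4.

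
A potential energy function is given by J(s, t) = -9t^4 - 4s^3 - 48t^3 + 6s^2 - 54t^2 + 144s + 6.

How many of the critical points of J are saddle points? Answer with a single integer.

3

J separates as a function of s plus a function of t, so ∇J=0 decouples.
∂J/∂s = -12(s - 4)(s + 3) = 0 at s ∈ {-3, 4}; ∂J/∂t = -36t(t + 1)(t + 3) = 0 at t ∈ {-3, -1, 0}.
The Hessian is diagonal: diag(J_ss, J_tt). Second derivatives: J_ss(-3)=84, J_ss(4)=-84; J_tt(-3)=-216, J_tt(-1)=72, J_tt(0)=-108.
Saddle points occur where the two diagonal entries have opposite signs: (-3, -3), (-3, 0), (4, -1). Count: 3.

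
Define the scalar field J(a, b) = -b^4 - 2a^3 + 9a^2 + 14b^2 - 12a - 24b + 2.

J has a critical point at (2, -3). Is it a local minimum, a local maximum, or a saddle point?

The mixed partial ∂²J/∂a∂b is 0, so the Hessian at any point is diag(J_aa, J_bb) = diag(6(-2a + 3), 4(-3b^2 + 7)).
At (2, -3): H = diag(-6, -80).
Both eigenvalues are negative, so H is negative definite: a local maximum.

local maximum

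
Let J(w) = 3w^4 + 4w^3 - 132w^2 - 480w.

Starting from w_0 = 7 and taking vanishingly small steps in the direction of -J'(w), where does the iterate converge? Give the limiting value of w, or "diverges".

5

J'(w) = 12(w - 5)(w + 2)(w + 4), so J'(7) = 2376.
Gradient descent moves in the -J' direction, i.e. w is decreasing.
The nearest critical point in that direction is w = 5, where J'' = 756 > 0 (a local minimum). The iterate converges there.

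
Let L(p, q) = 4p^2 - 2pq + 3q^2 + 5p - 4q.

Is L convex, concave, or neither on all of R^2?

L is quadratic, so its Hessian is the constant matrix H = [[8, -2], [-2, 6]].
det(H) = 44, tr(H) = 14.
det(H) > 0 and tr(H) > 0, so H is positive definite everywhere: convex.

convex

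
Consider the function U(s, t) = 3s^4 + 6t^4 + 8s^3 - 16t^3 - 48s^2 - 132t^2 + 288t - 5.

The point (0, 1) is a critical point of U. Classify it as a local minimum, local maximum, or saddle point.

The mixed partial ∂²U/∂s∂t is 0, so the Hessian at any point is diag(U_ss, U_tt) = diag(12(3s^2 + 4s - 8), 24(3t^2 - 4t - 11)).
At (0, 1): H = diag(-96, -288).
Both eigenvalues are negative, so H is negative definite: a local maximum.

local maximum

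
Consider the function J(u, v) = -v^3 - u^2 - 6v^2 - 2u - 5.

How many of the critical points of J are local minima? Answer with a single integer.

0

J separates as a function of u plus a function of v, so ∇J=0 decouples.
∂J/∂u = -2(u + 1) = 0 at u ∈ {-1}; ∂J/∂v = -3v(v + 4) = 0 at v ∈ {-4, 0}.
The Hessian is diagonal: diag(J_uu, J_vv). Second derivatives: J_uu(-1)=-2; J_vv(-4)=12, J_vv(0)=-12.
Local minima occur where both diagonal entries positive: none. Count: 0.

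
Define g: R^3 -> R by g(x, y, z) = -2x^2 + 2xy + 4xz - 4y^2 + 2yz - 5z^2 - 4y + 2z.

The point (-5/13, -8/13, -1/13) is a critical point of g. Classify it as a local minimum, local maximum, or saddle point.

local maximum

The Hessian is constant: H = [[-4, 2, 4], [2, -8, 2], [4, 2, -10]].
Leading principal minors: Δ₁ = -4, Δ₂ = 28, Δ₃ = -104.
The minors alternate sign starting negative (−, +, −), so H is negative definite: a local maximum.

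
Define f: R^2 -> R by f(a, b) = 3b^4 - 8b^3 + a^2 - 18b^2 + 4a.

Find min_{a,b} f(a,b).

-139

f(a,b) separates as P(a) + Q(b), so its minimum is min P + min Q.
P'(a) = 2a + 4 vanishes at a ∈ {-2}; Q'(b) = 12b(b - 3)(b + 1) vanishes at b ∈ {-1, 0, 3}.
Local minima of P (where P''>0): P(-2)=-4. Local minima of Q: Q(-1)=-7, Q(3)=-135.
So the global minimum of f is P(-2) + Q(3) = -4 − 135 = -139, attained at (-2, 3).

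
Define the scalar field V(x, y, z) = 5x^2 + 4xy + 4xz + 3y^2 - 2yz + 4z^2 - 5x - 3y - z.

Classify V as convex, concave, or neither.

convex

V is quadratic, so its Hessian is the constant matrix H = [[10, 4, 4], [4, 6, -2], [4, -2, 8]].
Leading principal minors: 10, 44, 152.
All positive ⇒ H ≻ 0 ⇒ convex.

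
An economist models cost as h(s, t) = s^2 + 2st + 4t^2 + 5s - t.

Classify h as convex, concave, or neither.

h is quadratic, so its Hessian is the constant matrix H = [[2, 2], [2, 8]].
det(H) = 12, tr(H) = 10.
det(H) > 0 and tr(H) > 0, so H is positive definite everywhere: convex.

convex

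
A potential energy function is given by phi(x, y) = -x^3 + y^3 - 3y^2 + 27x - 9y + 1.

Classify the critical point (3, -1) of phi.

The mixed partial ∂²phi/∂x∂y is 0, so the Hessian at any point is diag(phi_xx, phi_yy) = diag(-6x, 6(y - 1)).
At (3, -1): H = diag(-18, -12).
Both eigenvalues are negative, so H is negative definite: a local maximum.

local maximum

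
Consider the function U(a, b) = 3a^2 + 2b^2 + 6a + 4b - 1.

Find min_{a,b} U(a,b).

U(a,b) separates as P(a) + Q(b) − 1, so its minimum is min P + min Q − 1.
P'(a) = 6a + 6 vanishes at a ∈ {-1}; Q'(b) = 4b + 4 vanishes at b ∈ {-1}.
Local minima of P (where P''>0): P(-1)=-3. Local minima of Q: Q(-1)=-2.
So the global minimum of U is P(-1) + Q(-1) − 1 = -3 − 2 − 1 = -6, attained at (-1, -1).

-6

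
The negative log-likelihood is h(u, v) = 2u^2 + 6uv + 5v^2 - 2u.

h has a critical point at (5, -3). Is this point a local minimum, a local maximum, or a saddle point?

local minimum

The Hessian of h is constant: H = [[4, 6], [6, 10]].
det(H) = 4·10 − 6² = 4.
det(H) > 0 and tr(H) = 14 > 0, so H is positive definite and the point is a local minimum.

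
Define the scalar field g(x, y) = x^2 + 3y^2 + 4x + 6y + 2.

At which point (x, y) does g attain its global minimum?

g(x,y) separates as P(x) + Q(y) + 2, so its minimum is min P + min Q + 2.
P'(x) = 2x + 4 vanishes at x ∈ {-2}; Q'(y) = 6y + 6 vanishes at y ∈ {-1}.
Local minima of P (where P''>0): P(-2)=-4. Local minima of Q: Q(-1)=-3.
So the global minimum of g is P(-2) + Q(-1) + 2 = -4 − 3 + 2 = -5, attained at (-2, -1).

(-2, -1)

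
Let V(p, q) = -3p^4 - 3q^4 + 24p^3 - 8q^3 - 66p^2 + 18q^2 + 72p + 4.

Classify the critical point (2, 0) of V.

local minimum

The mixed partial ∂²V/∂p∂q is 0, so the Hessian at any point is diag(V_pp, V_qq) = diag(12(-3p^2 + 12p - 11), 12(-3q^2 - 4q + 3)).
At (2, 0): H = diag(12, 36).
Both eigenvalues are positive, so H is positive definite: a local minimum.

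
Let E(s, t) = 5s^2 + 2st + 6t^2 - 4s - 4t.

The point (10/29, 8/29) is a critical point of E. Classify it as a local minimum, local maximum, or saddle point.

The Hessian of E is constant: H = [[10, 2], [2, 12]].
det(H) = 10·12 − 2² = 116.
det(H) > 0 and tr(H) = 22 > 0, so H is positive definite and the point is a local minimum.

local minimum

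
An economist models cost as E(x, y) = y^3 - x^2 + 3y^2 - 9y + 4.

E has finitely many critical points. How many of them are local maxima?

E separates as a function of x plus a function of y, so ∇E=0 decouples.
∂E/∂x = -2x = 0 at x ∈ {0}; ∂E/∂y = 3(y - 1)(y + 3) = 0 at y ∈ {-3, 1}.
The Hessian is diagonal: diag(E_xx, E_yy). Second derivatives: E_xx(0)=-2; E_yy(-3)=-12, E_yy(1)=12.
Local maxima occur where both diagonal entries negative: (0, -3). Count: 1.

1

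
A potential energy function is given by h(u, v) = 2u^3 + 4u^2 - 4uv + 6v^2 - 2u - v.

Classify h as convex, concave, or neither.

The term 2u^3 is cubic, so the Hessian is not constant.
∂²h/∂u² = 12u + 8, which takes both signs as u varies (negative for sufficiently negative u). A diagonal entry of the Hessian changing sign means the Hessian is neither positive- nor negative-semidefinite on all of R^2.

neither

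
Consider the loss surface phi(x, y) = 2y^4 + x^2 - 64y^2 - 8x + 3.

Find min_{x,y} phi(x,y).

-525

phi(x,y) separates as P(x) + Q(y) + 3, so its minimum is min P + min Q + 3.
P'(x) = 2x - 8 vanishes at x ∈ {4}; Q'(y) = 8y(y - 4)(y + 4) vanishes at y ∈ {-4, 0, 4}.
Local minima of P (where P''>0): P(4)=-16. Local minima of Q: Q(-4)=-512, Q(4)=-512.
So the global minimum of phi is P(4) + Q(-4) + 3 = -16 − 512 + 3 = -525, attained at (4, -4).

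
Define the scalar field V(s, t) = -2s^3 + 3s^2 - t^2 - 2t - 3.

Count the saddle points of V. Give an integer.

1

V separates as a function of s plus a function of t, so ∇V=0 decouples.
∂V/∂s = -6s(s - 1) = 0 at s ∈ {0, 1}; ∂V/∂t = -2(t + 1) = 0 at t ∈ {-1}.
The Hessian is diagonal: diag(V_ss, V_tt). Second derivatives: V_ss(0)=6, V_ss(1)=-6; V_tt(-1)=-2.
Saddle points occur where the two diagonal entries have opposite signs: (0, -1). Count: 1.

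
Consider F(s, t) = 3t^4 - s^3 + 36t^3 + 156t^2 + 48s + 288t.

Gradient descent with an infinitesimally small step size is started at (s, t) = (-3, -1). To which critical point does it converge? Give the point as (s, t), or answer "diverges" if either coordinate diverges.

(-4, -2)

F is separable, so gradient descent decouples: s follows -∂F/∂s, t follows -∂F/∂t.
∂F/∂s = -3(s - 4)(s + 4); at s=-3 this is 21, so s decreases.
∂F/∂t = 12(t + 2)(t + 3)(t + 4); at t=-1 this is 72, so t decreases.
s converges to its nearest critical value -4 (a local min of the s-part); t converges to -2. The iterate converges to (-4, -2).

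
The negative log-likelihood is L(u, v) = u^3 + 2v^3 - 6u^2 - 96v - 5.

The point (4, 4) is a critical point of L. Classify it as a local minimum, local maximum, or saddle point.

The mixed partial ∂²L/∂u∂v is 0, so the Hessian at any point is diag(L_uu, L_vv) = diag(6(u - 2), 12v).
At (4, 4): H = diag(12, 48).
Both eigenvalues are positive, so H is positive definite: a local minimum.

local minimum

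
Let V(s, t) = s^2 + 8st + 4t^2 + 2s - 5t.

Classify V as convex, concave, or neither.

neither

V is quadratic, so its Hessian is the constant matrix H = [[2, 8], [8, 8]].
det(H) = -48, tr(H) = 10.
det(H) < 0, so H is indefinite: neither convex nor concave.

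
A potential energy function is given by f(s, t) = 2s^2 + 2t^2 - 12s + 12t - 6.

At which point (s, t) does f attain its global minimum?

(3, -3)

f(s,t) separates as P(s) + Q(t) − 6, so its minimum is min P + min Q − 6.
P'(s) = 4s - 12 vanishes at s ∈ {3}; Q'(t) = 4(t + 3) vanishes at t ∈ {-3}.
Local minima of P (where P''>0): P(3)=-18. Local minima of Q: Q(-3)=-18.
So the global minimum of f is P(3) + Q(-3) − 6 = -18 − 18 − 6 = -42, attained at (3, -3).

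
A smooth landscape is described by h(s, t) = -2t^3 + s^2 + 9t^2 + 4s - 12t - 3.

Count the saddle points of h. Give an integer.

1

h separates as a function of s plus a function of t, so ∇h=0 decouples.
∂h/∂s = 2(s + 2) = 0 at s ∈ {-2}; ∂h/∂t = -6(t - 2)(t - 1) = 0 at t ∈ {1, 2}.
The Hessian is diagonal: diag(h_ss, h_tt). Second derivatives: h_ss(-2)=2; h_tt(1)=6, h_tt(2)=-6.
Saddle points occur where the two diagonal entries have opposite signs: (-2, 2). Count: 1.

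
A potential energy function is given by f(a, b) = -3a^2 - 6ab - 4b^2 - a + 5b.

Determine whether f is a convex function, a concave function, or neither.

concave

f is quadratic, so its Hessian is the constant matrix H = [[-6, -6], [-6, -8]].
det(H) = 12, tr(H) = -14.
det(H) > 0 and tr(H) < 0, so H is negative definite everywhere: concave.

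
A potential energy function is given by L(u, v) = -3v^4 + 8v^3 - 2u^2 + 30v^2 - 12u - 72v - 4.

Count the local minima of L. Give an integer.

0

L separates as a function of u plus a function of v, so ∇L=0 decouples.
∂L/∂u = -4(u + 3) = 0 at u ∈ {-3}; ∂L/∂v = -12(v - 3)(v - 1)(v + 2) = 0 at v ∈ {-2, 1, 3}.
The Hessian is diagonal: diag(L_uu, L_vv). Second derivatives: L_uu(-3)=-4; L_vv(-2)=-180, L_vv(1)=72, L_vv(3)=-120.
Local minima occur where both diagonal entries positive: none. Count: 0.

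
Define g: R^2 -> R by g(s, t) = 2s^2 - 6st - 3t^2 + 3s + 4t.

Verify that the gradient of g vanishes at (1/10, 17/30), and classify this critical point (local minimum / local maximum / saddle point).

∇g = (4s - 6t + 3, -6s - 6t + 4); substituting (1/10, 17/30) gives ∇g = (0, 0), so (1/10, 17/30) is indeed a critical point.
The Hessian of g is constant: H = [[4, -6], [-6, -6]].
det(H) = 4·(-6) − (-6)² = -60.
Since det(H) < 0, H is indefinite and the critical point is a saddle point.

saddle point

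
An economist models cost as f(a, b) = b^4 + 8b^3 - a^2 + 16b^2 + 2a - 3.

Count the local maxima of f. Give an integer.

f separates as a function of a plus a function of b, so ∇f=0 decouples.
∂f/∂a = -2(a - 1) = 0 at a ∈ {1}; ∂f/∂b = 4b(b + 2)(b + 4) = 0 at b ∈ {-4, -2, 0}.
The Hessian is diagonal: diag(f_aa, f_bb). Second derivatives: f_aa(1)=-2; f_bb(-4)=32, f_bb(-2)=-16, f_bb(0)=32.
Local maxima occur where both diagonal entries negative: (1, -2). Count: 1.

1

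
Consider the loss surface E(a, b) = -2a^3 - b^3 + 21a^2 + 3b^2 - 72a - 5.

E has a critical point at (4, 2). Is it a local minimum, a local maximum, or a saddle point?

The mixed partial ∂²E/∂a∂b is 0, so the Hessian at any point is diag(E_aa, E_bb) = diag(6(-2a + 7), 6(-b + 1)).
At (4, 2): H = diag(-6, -6).
Both eigenvalues are negative, so H is negative definite: a local maximum.

local maximum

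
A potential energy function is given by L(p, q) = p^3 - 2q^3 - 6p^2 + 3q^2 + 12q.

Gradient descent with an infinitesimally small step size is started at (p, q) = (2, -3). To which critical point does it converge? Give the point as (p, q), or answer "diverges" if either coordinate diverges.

(4, -1)

L is separable, so gradient descent decouples: p follows -∂L/∂p, q follows -∂L/∂q.
∂L/∂p = 3p(p - 4); at p=2 this is -12, so p increases.
∂L/∂q = -6(q - 2)(q + 1); at q=-3 this is -60, so q increases.
p converges to its nearest critical value 4 (a local min of the p-part); q converges to -1. The iterate converges to (4, -1).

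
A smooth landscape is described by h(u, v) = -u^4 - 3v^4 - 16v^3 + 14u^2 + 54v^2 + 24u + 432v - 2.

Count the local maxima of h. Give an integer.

h separates as a function of u plus a function of v, so ∇h=0 decouples.
∂h/∂u = -4(u - 3)(u + 1)(u + 2) = 0 at u ∈ {-2, -1, 3}; ∂h/∂v = -12(v - 3)(v + 3)(v + 4) = 0 at v ∈ {-4, -3, 3}.
The Hessian is diagonal: diag(h_uu, h_vv). Second derivatives: h_uu(-2)=-20, h_uu(-1)=16, h_uu(3)=-80; h_vv(-4)=-84, h_vv(-3)=72, h_vv(3)=-504.
Local maxima occur where both diagonal entries negative: (-2, -4), (-2, 3), (3, -4), (3, 3). Count: 4.

4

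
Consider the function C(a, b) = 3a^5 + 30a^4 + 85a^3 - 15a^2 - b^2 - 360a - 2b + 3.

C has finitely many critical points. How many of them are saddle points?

2

C separates as a function of a plus a function of b, so ∇C=0 decouples.
∂C/∂a = 15(a - 1)(a + 2)(a + 3)(a + 4) = 0 at a ∈ {-4, -3, -2, 1}; ∂C/∂b = -2(b + 1) = 0 at b ∈ {-1}.
The Hessian is diagonal: diag(C_aa, C_bb). Second derivatives: C_aa(-4)=-150, C_aa(-3)=60, C_aa(-2)=-90, C_aa(1)=900; C_bb(-1)=-2.
Saddle points occur where the two diagonal entries have opposite signs: (-3, -1), (1, -1). Count: 2.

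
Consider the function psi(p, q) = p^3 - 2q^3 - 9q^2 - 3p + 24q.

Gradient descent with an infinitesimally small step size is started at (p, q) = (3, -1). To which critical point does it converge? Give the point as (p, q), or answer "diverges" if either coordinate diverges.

psi is separable, so gradient descent decouples: p follows -∂psi/∂p, q follows -∂psi/∂q.
∂psi/∂p = 3(p - 1)(p + 1); at p=3 this is 24, so p decreases.
∂psi/∂q = -6(q - 1)(q + 4); at q=-1 this is 36, so q decreases.
p converges to its nearest critical value 1 (a local min of the p-part); q converges to -4. The iterate converges to (1, -4).

(1, -4)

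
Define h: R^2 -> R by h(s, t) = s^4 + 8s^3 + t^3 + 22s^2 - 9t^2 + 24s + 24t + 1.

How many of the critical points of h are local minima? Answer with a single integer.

2

h separates as a function of s plus a function of t, so ∇h=0 decouples.
∂h/∂s = 4(s + 1)(s + 2)(s + 3) = 0 at s ∈ {-3, -2, -1}; ∂h/∂t = 3(t - 4)(t - 2) = 0 at t ∈ {2, 4}.
The Hessian is diagonal: diag(h_ss, h_tt). Second derivatives: h_ss(-3)=8, h_ss(-2)=-4, h_ss(-1)=8; h_tt(2)=-6, h_tt(4)=6.
Local minima occur where both diagonal entries positive: (-3, 4), (-1, 4). Count: 2.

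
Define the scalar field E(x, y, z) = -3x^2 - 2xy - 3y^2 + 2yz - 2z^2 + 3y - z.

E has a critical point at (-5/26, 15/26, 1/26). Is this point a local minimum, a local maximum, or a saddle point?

The Hessian is constant: H = [[-6, -2, 0], [-2, -6, 2], [0, 2, -4]].
Leading principal minors: Δ₁ = -6, Δ₂ = 32, Δ₃ = -104.
The minors alternate sign starting negative (−, +, −), so H is negative definite: a local maximum.

local maximum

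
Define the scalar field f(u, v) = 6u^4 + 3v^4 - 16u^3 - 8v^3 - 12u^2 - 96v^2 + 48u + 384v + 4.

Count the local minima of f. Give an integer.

f separates as a function of u plus a function of v, so ∇f=0 decouples.
∂f/∂u = 24(u - 2)(u - 1)(u + 1) = 0 at u ∈ {-1, 1, 2}; ∂f/∂v = 12(v - 4)(v - 2)(v + 4) = 0 at v ∈ {-4, 2, 4}.
The Hessian is diagonal: diag(f_uu, f_vv). Second derivatives: f_uu(-1)=144, f_uu(1)=-48, f_uu(2)=72; f_vv(-4)=576, f_vv(2)=-144, f_vv(4)=192.
Local minima occur where both diagonal entries positive: (-1, -4), (-1, 4), (2, -4), (2, 4). Count: 4.

4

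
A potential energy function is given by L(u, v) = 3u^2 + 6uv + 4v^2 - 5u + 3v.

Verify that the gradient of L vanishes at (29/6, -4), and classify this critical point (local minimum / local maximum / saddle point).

local minimum

∇L = (6u + 6v - 5, 6u + 8v + 3); substituting (29/6, -4) gives ∇L = (0, 0), so (29/6, -4) is indeed a critical point.
The Hessian of L is constant: H = [[6, 6], [6, 8]].
det(H) = 6·8 − 6² = 12.
det(H) > 0 and tr(H) = 14 > 0, so H is positive definite and the point is a local minimum.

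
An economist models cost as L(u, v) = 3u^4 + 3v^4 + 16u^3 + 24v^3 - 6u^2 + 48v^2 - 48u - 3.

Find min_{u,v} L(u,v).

L(u,v) separates as P(u) + Q(v) − 3, so its minimum is min P + min Q − 3.
P'(u) = 12(u - 1)(u + 1)(u + 4) vanishes at u ∈ {-4, -1, 1}; Q'(v) = 12v(v + 2)(v + 4) vanishes at v ∈ {-4, -2, 0}.
Local minima of P (where P''>0): P(-4)=-160, P(1)=-35. Local minima of Q: Q(-4)=0, Q(0)=0.
So the global minimum of L is P(-4) + Q(-4) − 3 = -160 + 0 − 3 = -163, attained at (-4, -4).

-163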